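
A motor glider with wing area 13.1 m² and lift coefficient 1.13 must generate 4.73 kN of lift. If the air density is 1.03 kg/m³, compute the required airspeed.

v = 24.9 m/s

L = ½ρv²S·CL ⇒ v = √(2L/(ρ·S·CL))
v = √(2 × 4730 / (1.03 × 13.1 × 1.13)) = √620.4 = 24.9 m/s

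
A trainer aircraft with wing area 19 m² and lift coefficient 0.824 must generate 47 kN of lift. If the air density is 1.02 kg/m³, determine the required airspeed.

v = 76.7 m/s

L = ½ρv²S·CL ⇒ v = √(2L/(ρ·S·CL))
v = √(2 × 47000 / (1.02 × 19 × 0.824)) = √5886 = 76.7 m/s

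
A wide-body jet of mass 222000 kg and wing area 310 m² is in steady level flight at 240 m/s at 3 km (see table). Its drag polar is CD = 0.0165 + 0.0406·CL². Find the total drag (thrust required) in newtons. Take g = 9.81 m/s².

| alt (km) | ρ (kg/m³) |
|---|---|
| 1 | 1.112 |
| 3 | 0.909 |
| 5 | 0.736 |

At 3 km, from the table: ρ = 0.909 kg/m³.
Weight W = mg = 222000 × 9.81 = 2.1778×10^6 N; in level flight L = W.
Dynamic pressure q = 0.5 × 0.909 × 240² = 26180 Pa.
CL = 2W/(ρv²S) = 2×2.1778×10^6/(0.909×240²×310) = 0.2684.
CD = 0.0165 + 0.0406 × 0.2684² = 0.01942.
D = q·S·CD = 26180 × 310 × 0.01942 = 1.576×10^5 N

D = 1.58×10^5 N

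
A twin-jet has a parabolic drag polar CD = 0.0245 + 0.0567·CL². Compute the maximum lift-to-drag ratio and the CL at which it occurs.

For CD = CD0 + K·CL², (L/D)max occurs at CL* = √(CD0/K) and equals 1/(2√(K·CD0)).
(L/D)max = 1/(2√(0.0567 × 0.0245)) = 1/(2 × 0.03727) = 13.4
CL* = √(0.0245/0.0567) = 0.657

(L/D)max = 13.4, at CL = 0.657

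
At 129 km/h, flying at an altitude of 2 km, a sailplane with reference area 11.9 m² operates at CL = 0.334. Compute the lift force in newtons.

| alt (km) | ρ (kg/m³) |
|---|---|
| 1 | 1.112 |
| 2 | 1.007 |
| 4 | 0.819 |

L = 2570 N

At 2 km, from the table: ρ = 1.007 kg/m³.
Convert speed: v = 129 km/h ÷ 3.6 = 35.83 m/s.
L = ½ρv²S·CL = ½ × 1.007 × 35.83² × 11.9 × 0.334 = 2570 N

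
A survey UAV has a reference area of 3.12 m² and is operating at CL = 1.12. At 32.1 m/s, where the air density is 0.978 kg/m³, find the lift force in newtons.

L = 1760 N

Dynamic pressure q = ½ρv² = ½ × 0.978 × 32.1² = 503.9 Pa.
L = q·S·CL = 503.9 × 3.12 × 1.12 = 1760 N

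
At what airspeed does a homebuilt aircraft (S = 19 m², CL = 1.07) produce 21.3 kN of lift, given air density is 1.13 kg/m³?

v = 43.1 m/s

L = ½ρv²S·CL ⇒ v = √(2L/(ρ·S·CL))
v = √(2 × 21300 / (1.13 × 19 × 1.07)) = √1854 = 43.1 m/s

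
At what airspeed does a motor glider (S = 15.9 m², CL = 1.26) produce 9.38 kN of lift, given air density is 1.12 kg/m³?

L = ½ρv²S·CL ⇒ v = √(2L/(ρ·S·CL))
v = √(2 × 9380 / (1.12 × 15.9 × 1.26)) = √836.1 = 28.9 m/s

v = 28.9 m/s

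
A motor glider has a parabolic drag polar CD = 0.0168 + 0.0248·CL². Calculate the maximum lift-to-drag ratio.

(L/D)max = 24.5

For CD = CD0 + K·CL², (L/D)max occurs at CL* = √(CD0/K) and equals 1/(2√(K·CD0)).
(L/D)max = 1/(2√(0.0248 × 0.0168)) = 1/(2 × 0.02041) = 24.5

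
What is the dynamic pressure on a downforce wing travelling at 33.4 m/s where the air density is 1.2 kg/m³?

q = 669 Pa

q = ½ρv² = ½ × 1.2 × 33.4² = 669 Pa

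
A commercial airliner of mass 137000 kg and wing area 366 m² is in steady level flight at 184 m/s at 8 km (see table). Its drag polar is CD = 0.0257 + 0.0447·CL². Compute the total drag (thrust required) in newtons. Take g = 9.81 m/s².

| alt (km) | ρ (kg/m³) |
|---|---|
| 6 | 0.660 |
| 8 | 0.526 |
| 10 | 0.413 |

D = 1.09×10^5 N

At 8 km, from the table: ρ = 0.526 kg/m³.
In steady level flight, lift balances weight: W = mg = 137000 × 9.81 = 1.344×10^6 N.
Dynamic pressure q = 0.5 × 0.526 × 184² = 8904 Pa.
CL = W/(q·S) = 1.344×10^6 / (8904 × 366) = 0.4124.
CD = 0.0257 + 0.0447 × 0.4124² = 0.0333.
D = q·S·CD = 8904 × 366 × 0.0333 = 1.085×10^5 N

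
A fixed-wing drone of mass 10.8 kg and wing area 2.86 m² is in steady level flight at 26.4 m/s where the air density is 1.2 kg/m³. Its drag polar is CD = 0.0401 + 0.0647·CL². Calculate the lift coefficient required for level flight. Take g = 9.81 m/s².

CL = 0.0886

Level flight ⇒ L = W = m·g = 10.8 × 9.81 = 105.95 N.
Dynamic pressure q = 0.5 × 1.2 × 26.4² = 418.2 Pa.
CL = 2W/(ρv²S) = 2×105.95/(1.2×26.4²×2.86) = 0.08859.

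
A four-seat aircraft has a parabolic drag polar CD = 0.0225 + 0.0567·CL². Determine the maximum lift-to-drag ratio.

(L/D)max = 14

For CD = CD0 + K·CL², (L/D)max occurs at CL* = √(CD0/K) and equals 1/(2√(K·CD0)).
(L/D)max = 1/(2√(0.0567 × 0.0225)) = 1/(2 × 0.03572) = 14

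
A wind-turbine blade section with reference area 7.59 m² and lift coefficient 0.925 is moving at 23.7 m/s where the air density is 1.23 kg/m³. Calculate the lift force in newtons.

L = 2430 N

Dynamic pressure q = ½ρv² = ½ × 1.23 × 23.7² = 345.4 Pa.
L = q·S·CL = 345.4 × 7.59 × 0.925 = 2430 N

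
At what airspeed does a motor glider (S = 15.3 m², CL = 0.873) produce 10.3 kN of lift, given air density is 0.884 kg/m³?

v = 41.8 m/s

L = ½ρv²S·CL ⇒ v = √(2L/(ρ·S·CL))
v = √(2 × 10300 / (0.884 × 15.3 × 0.873)) = √1745 = 41.8 m/s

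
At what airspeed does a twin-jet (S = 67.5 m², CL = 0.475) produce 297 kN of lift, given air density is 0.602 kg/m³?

v = 175 m/s

L = ½ρv²S·CL ⇒ v = √(2L/(ρ·S·CL))
v = √(2 × 2.97×10^5 / (0.602 × 67.5 × 0.475)) = √30770 = 175 m/s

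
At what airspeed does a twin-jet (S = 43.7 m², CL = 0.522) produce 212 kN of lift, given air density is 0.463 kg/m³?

v = 200 m/s

L = ½ρv²S·CL ⇒ v = √(2L/(ρ·S·CL))
v = √(2 × 2.12×10^5 / (0.463 × 43.7 × 0.522)) = √40150 = 200 m/s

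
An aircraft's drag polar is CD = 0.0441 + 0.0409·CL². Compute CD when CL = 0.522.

CD = 0.0552

CD = 0.0441 + 0.0409 × 0.522² = 0.0441 + 0.01114 = 0.0552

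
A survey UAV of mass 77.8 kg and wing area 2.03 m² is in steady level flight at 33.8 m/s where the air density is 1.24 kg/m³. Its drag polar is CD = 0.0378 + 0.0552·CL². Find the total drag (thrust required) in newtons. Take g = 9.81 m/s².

D = 76.7 N

In steady level flight, lift balances weight: W = mg = 77.8 × 9.81 = 763.22 N.
q = ½ρv² = ½ × 1.24 × 33.8² = 708.3 Pa.
CL = 2W/(ρv²S) = 2×763.22/(1.24×33.8²×2.03) = 0.5308.
CD = 0.0378 + 0.0552 × 0.5308² = 0.05335.
D = q·S·CD = 708.3 × 2.03 × 0.05335 = 76.71 N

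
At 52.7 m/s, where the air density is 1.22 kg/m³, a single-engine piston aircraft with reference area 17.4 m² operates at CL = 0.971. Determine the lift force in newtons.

Dynamic pressure q = ½ρv² = ½ × 1.22 × 52.7² = 1694 Pa.
L = q·S·CL = 1694 × 17.4 × 0.971 = 28600 N ≈ 28.6 kN

L = 28600 N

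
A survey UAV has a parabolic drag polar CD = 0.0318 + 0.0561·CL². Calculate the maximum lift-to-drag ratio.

(L/D)max = 11.8

For CD = CD0 + K·CL², (L/D)max occurs at CL* = √(CD0/K) and equals 1/(2√(K·CD0)).
(L/D)max = 1/(2√(0.0561 × 0.0318)) = 1/(2 × 0.04224) = 11.8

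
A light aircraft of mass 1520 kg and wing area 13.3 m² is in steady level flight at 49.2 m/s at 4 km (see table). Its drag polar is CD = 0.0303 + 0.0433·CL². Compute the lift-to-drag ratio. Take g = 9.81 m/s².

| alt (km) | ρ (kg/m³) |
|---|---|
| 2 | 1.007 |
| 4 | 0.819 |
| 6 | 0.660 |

At 4 km, from the table: ρ = 0.819 kg/m³.
Level flight ⇒ L = W = m·g = 1520 × 9.81 = 14911 N.
q = ½ρv² = ½ × 0.819 × 49.2² = 991.3 Pa.
CL = 2W/(ρv²S) = 2×14911/(0.819×49.2²×13.3) = 1.131.
CD = 0.0303 + 0.0433 × 1.131² = 0.08569.
L/D = CL/CD = 1.131 / 0.08569 = 13.2

L/D = 13.2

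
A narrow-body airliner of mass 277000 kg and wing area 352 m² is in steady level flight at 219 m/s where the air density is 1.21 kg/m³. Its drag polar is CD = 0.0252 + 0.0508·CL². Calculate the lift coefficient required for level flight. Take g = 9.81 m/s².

In steady level flight, lift balances weight: W = mg = 277000 × 9.81 = 2.7174×10^6 N.
Dynamic pressure q = 0.5 × 1.21 × 219² = 29020 Pa.
CL = W/(q·S) = 2.7174×10^6 / (29020 × 352) = 0.266.

CL = 0.266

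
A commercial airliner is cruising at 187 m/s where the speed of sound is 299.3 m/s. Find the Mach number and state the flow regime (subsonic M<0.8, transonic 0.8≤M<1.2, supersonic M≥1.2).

M = 0.625 (subsonic)

M = v/a = 187 / 299.3 = 0.625
M = 0.625 → subsonic.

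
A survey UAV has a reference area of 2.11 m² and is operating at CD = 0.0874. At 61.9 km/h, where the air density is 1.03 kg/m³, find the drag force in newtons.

Convert speed: v = 61.9 km/h ÷ 3.6 = 17.19 m/s.
D = ½ρv²S·CD = ½ × 1.03 × 17.19² × 2.11 × 0.0874 = 28.1 N

D = 28.1 N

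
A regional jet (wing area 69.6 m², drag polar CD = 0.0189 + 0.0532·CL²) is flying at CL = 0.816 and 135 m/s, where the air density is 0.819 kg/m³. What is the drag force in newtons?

CD = 0.0189 + 0.0532 × 0.816² = 0.05432
D = ½ρv²S·CD = ½ × 0.819 × 135² × 69.6 × 0.05432 = 28200 N

D = 28200 N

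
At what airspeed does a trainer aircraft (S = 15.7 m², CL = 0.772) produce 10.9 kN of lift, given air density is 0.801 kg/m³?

L = ½ρv²S·CL ⇒ v = √(2L/(ρ·S·CL))
v = √(2 × 10900 / (0.801 × 15.7 × 0.772)) = √2245 = 47.4 m/s

v = 47.4 m/s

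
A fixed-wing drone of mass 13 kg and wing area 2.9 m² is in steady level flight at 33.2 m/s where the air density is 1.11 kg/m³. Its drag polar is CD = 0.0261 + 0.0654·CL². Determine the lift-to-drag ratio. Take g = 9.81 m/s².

L/D = 2.72

Weight W = mg = 13 × 9.81 = 127.53 N; in level flight L = W.
Dynamic pressure q = 0.5 × 1.11 × 33.2² = 611.7 Pa.
CL = 2W/(ρv²S) = 2×127.53/(1.11×33.2²×2.9) = 0.07189.
CD = 0.0261 + 0.0654 × 0.07189² = 0.02644.
L/D = CL/CD = 0.07189 / 0.02644 = 2.72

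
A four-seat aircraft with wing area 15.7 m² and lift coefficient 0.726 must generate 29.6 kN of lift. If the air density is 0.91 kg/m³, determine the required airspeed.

L = ½ρv²S·CL ⇒ v = √(2L/(ρ·S·CL))
v = √(2 × 29600 / (0.91 × 15.7 × 0.726)) = √5707 = 75.5 m/s

v = 75.5 m/s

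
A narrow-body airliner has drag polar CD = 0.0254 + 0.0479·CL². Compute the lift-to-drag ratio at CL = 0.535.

L/D = 13.7

CD = 0.0254 + 0.0479 × 0.535² = 0.03911
L/D = CL/CD = 0.535 / 0.03911 = 13.7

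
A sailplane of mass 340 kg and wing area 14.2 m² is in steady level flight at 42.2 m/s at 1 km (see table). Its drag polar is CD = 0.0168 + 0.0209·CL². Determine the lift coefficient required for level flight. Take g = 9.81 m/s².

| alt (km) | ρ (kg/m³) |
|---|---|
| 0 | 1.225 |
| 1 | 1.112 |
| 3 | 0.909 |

At 1 km, from the table: ρ = 1.112 kg/m³.
Weight W = mg = 340 × 9.81 = 3335.4 N; in level flight L = W.
q = ½ρv² = ½ × 1.112 × 42.2² = 990.1 Pa.
Required CL = L/(qS) = 3335.4/(990.1·14.2) = 0.2372.

CL = 0.237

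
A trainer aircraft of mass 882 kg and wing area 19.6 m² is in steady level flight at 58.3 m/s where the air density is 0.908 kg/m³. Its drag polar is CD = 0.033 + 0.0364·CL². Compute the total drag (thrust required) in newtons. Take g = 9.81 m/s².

D = 1090 N

Weight W = mg = 882 × 9.81 = 8652.4 N; in level flight L = W.
Dynamic pressure q = 0.5 × 0.908 × 58.3² = 1543 Pa.
CL = W/(q·S) = 8652.4 / (1543 × 19.6) = 0.2861.
CD = 0.033 + 0.0364 × 0.2861² = 0.03598.
D = q·S·CD = 1543 × 19.6 × 0.03598 = 1088 N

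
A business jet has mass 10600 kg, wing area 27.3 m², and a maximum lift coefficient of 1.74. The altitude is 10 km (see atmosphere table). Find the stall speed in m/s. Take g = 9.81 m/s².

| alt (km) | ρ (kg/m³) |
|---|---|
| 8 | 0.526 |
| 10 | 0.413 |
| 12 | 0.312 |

At 10 km, from the table: ρ = 0.413 kg/m³.
At stall, lift equals weight: L = W = m·g = 10600 × 9.81 = 1.04×10^5 N.
V_stall = √(2W/(ρ·S·CL,max)) = √(2 × 1.04×10^5 / (0.413 × 27.3 × 1.74))
V_stall = √10600 = 103 m/s

V_stall = 103 m/s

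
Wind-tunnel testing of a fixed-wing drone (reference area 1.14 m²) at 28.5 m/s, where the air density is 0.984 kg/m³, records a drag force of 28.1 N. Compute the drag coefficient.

From D = ½ρv²S·CD, rearranging gives CD = 2D/(ρv²S).
CD = 2 × 28.1 / (0.984 × 28.5² × 1.14) = 0.0617

CD = 0.0617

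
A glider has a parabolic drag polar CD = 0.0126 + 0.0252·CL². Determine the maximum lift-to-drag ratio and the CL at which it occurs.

(L/D)max = 28.1, at CL = 0.707

For CD = CD0 + K·CL², (L/D)max occurs at CL* = √(CD0/K) and equals 1/(2√(K·CD0)).
(L/D)max = 1/(2√(0.0252 × 0.0126)) = 1/(2 × 0.01782) = 28.1
CL* = √(0.0126/0.0252) = 0.707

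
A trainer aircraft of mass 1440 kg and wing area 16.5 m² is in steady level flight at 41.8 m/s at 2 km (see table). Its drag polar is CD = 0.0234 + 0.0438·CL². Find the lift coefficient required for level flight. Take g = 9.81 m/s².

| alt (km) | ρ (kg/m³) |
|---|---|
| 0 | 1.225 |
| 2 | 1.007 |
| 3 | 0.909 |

CL = 0.973

At 2 km, from the table: ρ = 1.007 kg/m³.
Weight W = mg = 1440 × 9.81 = 14126 N; in level flight L = W.
q = ½ρv² = ½ × 1.007 × 41.8² = 879.7 Pa.
CL = 2W/(ρv²S) = 2×14126/(1.007×41.8²×16.5) = 0.9732.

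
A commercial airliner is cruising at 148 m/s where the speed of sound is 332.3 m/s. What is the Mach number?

M = v/a = 148 / 332.3 = 0.445

M = 0.445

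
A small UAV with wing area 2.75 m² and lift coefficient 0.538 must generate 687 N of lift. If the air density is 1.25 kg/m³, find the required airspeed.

L = ½ρv²S·CL ⇒ v = √(2L/(ρ·S·CL))
v = √(2 × 687 / (1.25 × 2.75 × 0.538)) = √743 = 27.3 m/s

v = 27.3 m/s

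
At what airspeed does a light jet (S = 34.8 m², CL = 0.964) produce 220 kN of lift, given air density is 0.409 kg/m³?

L = ½ρv²S·CL ⇒ v = √(2L/(ρ·S·CL))
v = √(2 × 2.2×10^5 / (0.409 × 34.8 × 0.964)) = √32070 = 179 m/s

v = 179 m/s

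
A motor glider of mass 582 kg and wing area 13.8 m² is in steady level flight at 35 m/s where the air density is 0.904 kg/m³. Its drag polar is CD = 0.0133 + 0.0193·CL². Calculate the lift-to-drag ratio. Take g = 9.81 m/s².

In steady level flight, lift balances weight: W = mg = 582 × 9.81 = 5709.4 N.
Dynamic pressure q = 0.5 × 0.904 × 35² = 553.7 Pa.
CL = 2W/(ρv²S) = 2×5709.4/(0.904×35²×13.8) = 0.7472.
CD = 0.0133 + 0.0193 × 0.7472² = 0.02408.
L/D = CL/CD = 0.7472 / 0.02408 = 31

L/D = 31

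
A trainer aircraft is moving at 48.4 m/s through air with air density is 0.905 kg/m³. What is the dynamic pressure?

q = ½ρv² = ½ × 0.905 × 48.4² = 1060 Pa

q = 1060 Pa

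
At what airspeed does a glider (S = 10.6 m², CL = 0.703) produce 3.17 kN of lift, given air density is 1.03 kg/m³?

v = 28.7 m/s

L = ½ρv²S·CL ⇒ v = √(2L/(ρ·S·CL))
v = √(2 × 3170 / (1.03 × 10.6 × 0.703)) = √826 = 28.7 m/s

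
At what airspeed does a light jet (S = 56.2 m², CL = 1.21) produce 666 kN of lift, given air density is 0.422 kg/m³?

v = 215 m/s

L = ½ρv²S·CL ⇒ v = √(2L/(ρ·S·CL))
v = √(2 × 6.66×10^5 / (0.422 × 56.2 × 1.21)) = √46420 = 215 m/s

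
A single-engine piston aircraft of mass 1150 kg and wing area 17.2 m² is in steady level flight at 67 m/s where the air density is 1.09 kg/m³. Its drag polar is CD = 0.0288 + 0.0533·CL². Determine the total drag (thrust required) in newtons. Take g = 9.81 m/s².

D = 1370 N

Weight W = mg = 1150 × 9.81 = 11282 N; in level flight L = W.
q = ½ρv² = ½ × 1.09 × 67² = 2447 Pa.
CL = 2W/(ρv²S) = 2×11282/(1.09×67²×17.2) = 0.2681.
CD = 0.0288 + 0.0533 × 0.2681² = 0.03263.
D = q·S·CD = 2447 × 17.2 × 0.03263 = 1373 N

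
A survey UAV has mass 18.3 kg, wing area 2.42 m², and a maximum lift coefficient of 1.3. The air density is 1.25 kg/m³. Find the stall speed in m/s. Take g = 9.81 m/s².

V_stall = 9.56 m/s

At stall, lift equals weight: L = W = m·g = 18.3 × 9.81 = 179.5 N.
From L = ½ρV²S·CL,max = W: V_stall = √(2W/(ρSCL,max)) = √(2·179.5/(1.25·2.42·1.3))
V_stall = √91.3 = 9.56 m/s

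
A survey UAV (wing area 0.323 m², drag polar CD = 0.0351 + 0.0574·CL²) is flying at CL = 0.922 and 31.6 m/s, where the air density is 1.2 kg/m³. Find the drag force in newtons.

D = 16.2 N

CD = 0.0351 + 0.0574 × 0.922² = 0.08389
D = ½ρv²S·CD = ½ × 1.2 × 31.6² × 0.323 × 0.08389 = 16.2 N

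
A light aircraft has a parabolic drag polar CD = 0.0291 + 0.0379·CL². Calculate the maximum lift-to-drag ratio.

(L/D)max = 15.1

For CD = CD0 + K·CL², (L/D)max occurs at CL* = √(CD0/K) and equals 1/(2√(K·CD0)).
(L/D)max = 1/(2√(0.0379 × 0.0291)) = 1/(2 × 0.03321) = 15.1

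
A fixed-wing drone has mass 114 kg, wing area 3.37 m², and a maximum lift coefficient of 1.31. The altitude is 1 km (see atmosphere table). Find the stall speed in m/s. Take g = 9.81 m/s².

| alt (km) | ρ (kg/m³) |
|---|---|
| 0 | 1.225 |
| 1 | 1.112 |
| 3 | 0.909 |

V_stall = 21.3 m/s

At 1 km, from the table: ρ = 1.112 kg/m³.
Stall occurs when L = W at CL,max. W = mg = 114 × 9.81 = 1118 N.
From L = ½ρV²S·CL,max = W: V_stall = √(2W/(ρSCL,max)) = √(2·1118/(1.112·3.37·1.31))
V_stall = √455.6 = 21.3 m/s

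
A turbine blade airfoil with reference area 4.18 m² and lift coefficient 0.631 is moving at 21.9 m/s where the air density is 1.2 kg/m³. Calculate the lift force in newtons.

L = 759 N

Dynamic pressure q = ½ρv² = ½ × 1.2 × 21.9² = 287.8 Pa.
L = q·S·CL = 287.8 × 4.18 × 0.631 = 759 N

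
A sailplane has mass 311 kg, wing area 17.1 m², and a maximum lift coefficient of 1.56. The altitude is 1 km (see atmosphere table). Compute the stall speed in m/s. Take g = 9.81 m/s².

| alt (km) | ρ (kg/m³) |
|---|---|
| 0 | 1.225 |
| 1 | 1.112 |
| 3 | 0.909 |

V_stall = 14.3 m/s

At 1 km, from the table: ρ = 1.112 kg/m³.
Weight W = mg = 311 × 9.81 = 3051 N.
V_stall = √(2W/(ρ·S·CL,max)) = √(2 × 3051 / (1.112 × 17.1 × 1.56))
V_stall = √205.7 = 14.3 m/s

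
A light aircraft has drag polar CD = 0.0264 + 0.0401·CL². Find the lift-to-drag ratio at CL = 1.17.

L/D = 14.4

CD = 0.0264 + 0.0401 × 1.17² = 0.08129
L/D = CL/CD = 1.17 / 0.08129 = 14.4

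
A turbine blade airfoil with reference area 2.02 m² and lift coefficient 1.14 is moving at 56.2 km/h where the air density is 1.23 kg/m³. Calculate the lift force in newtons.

Convert speed: v = 56.2 km/h ÷ 3.6 = 15.61 m/s.
Dynamic pressure q = ½ρv² = ½ × 1.23 × 15.61² = 149.9 Pa.
L = q·S·CL = 149.9 × 2.02 × 1.14 = 345 N

L = 345 N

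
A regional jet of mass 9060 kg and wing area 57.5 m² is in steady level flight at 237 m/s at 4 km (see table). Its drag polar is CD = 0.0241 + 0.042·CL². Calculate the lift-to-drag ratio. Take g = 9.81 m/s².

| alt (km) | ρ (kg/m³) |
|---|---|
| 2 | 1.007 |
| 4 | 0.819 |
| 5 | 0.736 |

L/D = 2.77

At 4 km, from the table: ρ = 0.819 kg/m³.
In steady level flight, lift balances weight: W = mg = 9060 × 9.81 = 88879 N.
Dynamic pressure q = 0.5 × 0.819 × 237² = 23000 Pa.
CL = 2W/(ρv²S) = 2×88879/(0.819×237²×57.5) = 0.0672.
CD = 0.0241 + 0.042 × 0.0672² = 0.02429.
L/D = CL/CD = 0.0672 / 0.02429 = 2.77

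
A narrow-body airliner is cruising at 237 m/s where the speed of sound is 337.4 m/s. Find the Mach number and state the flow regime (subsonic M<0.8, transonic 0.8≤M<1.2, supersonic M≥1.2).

M = v/a = 237 / 337.4 = 0.702
M = 0.702 → subsonic.

M = 0.702 (subsonic)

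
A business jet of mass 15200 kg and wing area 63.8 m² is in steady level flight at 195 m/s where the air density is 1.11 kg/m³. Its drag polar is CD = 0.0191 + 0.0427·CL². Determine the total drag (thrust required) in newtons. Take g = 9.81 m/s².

D = 26400 N

In steady level flight, lift balances weight: W = mg = 15200 × 9.81 = 1.4911×10^5 N.
q = ½ρv² = ½ × 1.11 × 195² = 21100 Pa.
Required CL = L/(qS) = 1.4911×10^5/(21100·63.8) = 0.1107.
CD = 0.0191 + 0.0427 × 0.1107² = 0.01962.
D = q·S·CD = 21100 × 63.8 × 0.01962 = 26420 N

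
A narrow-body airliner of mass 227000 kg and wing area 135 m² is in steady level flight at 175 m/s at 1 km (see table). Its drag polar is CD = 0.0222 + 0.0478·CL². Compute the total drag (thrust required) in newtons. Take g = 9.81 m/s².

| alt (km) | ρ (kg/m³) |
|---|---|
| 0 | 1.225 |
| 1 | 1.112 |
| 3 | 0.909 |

At 1 km, from the table: ρ = 1.112 kg/m³.
Weight W = mg = 227000 × 9.81 = 2.2269×10^6 N; in level flight L = W.
q = ½ρv² = ½ × 1.112 × 175² = 17030 Pa.
CL = W/(q·S) = 2.2269×10^6 / (17030 × 135) = 0.9687.
CD = 0.0222 + 0.0478 × 0.9687² = 0.06706.
D = q·S·CD = 17030 × 135 × 0.06706 = 1.541×10^5 N

D = 1.54×10^5 N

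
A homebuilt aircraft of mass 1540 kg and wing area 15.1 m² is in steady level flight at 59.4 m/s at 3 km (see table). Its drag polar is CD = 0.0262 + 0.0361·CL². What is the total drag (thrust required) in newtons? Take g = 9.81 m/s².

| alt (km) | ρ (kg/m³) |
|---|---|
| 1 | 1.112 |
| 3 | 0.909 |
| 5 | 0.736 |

At 3 km, from the table: ρ = 0.909 kg/m³.
Level flight ⇒ L = W = m·g = 1540 × 9.81 = 15107 N.
Dynamic pressure q = 0.5 × 0.909 × 59.4² = 1604 Pa.
Required CL = L/(qS) = 15107/(1604·15.1) = 0.6239.
CD = 0.0262 + 0.0361 × 0.6239² = 0.04025.
D = q·S·CD = 1604 × 15.1 × 0.04025 = 974.7 N

D = 975 N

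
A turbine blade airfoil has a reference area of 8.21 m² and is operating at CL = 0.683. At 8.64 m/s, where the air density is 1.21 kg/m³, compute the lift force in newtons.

L = 253 N

L = ½ρv²S·CL = ½ × 1.21 × 8.64² × 8.21 × 0.683 = 253 N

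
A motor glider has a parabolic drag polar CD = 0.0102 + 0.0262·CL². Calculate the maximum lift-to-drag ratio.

(L/D)max = 30.6

For CD = CD0 + K·CL², (L/D)max occurs at CL* = √(CD0/K) and equals 1/(2√(K·CD0)).
(L/D)max = 1/(2√(0.0262 × 0.0102)) = 1/(2 × 0.01635) = 30.6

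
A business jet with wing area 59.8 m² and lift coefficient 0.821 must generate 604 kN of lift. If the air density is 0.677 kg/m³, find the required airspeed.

L = ½ρv²S·CL ⇒ v = √(2L/(ρ·S·CL))
v = √(2 × 6.04×10^5 / (0.677 × 59.8 × 0.821)) = √36340 = 191 m/s

v = 191 m/s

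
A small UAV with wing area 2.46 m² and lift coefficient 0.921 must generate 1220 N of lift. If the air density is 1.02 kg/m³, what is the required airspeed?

L = ½ρv²S·CL ⇒ v = √(2L/(ρ·S·CL))
v = √(2 × 1220 / (1.02 × 2.46 × 0.921)) = √1056 = 32.5 m/s

v = 32.5 m/s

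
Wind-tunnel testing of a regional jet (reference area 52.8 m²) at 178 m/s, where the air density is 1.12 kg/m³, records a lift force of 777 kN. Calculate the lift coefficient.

CL = 0.829

From L = ½ρv²S·CL, rearranging gives CL = 2L/(ρv²S).
CL = 2 × 7.77×10^5 / (1.12 × 178² × 52.8) = 0.829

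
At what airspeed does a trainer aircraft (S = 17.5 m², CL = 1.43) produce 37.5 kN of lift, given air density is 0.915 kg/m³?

v = 57.2 m/s

L = ½ρv²S·CL ⇒ v = √(2L/(ρ·S·CL))
v = √(2 × 37500 / (0.915 × 17.5 × 1.43)) = √3275 = 57.2 m/s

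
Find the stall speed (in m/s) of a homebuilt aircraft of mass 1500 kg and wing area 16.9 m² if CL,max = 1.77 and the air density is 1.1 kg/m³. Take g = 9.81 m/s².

V_stall = 29.9 m/s

At stall, lift equals weight: L = W = m·g = 1500 × 9.81 = 14720 N.
V_stall = √(2W/(ρ·S·CL,max)) = √(2 × 14720 / (1.1 × 16.9 × 1.77))
V_stall = √894.4 = 29.9 m/s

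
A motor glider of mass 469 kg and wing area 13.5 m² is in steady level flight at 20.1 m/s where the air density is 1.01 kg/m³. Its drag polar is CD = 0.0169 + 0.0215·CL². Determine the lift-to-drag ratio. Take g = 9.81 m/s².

L/D = 21.7

Level flight ⇒ L = W = m·g = 469 × 9.81 = 4600.9 N.
Dynamic pressure q = 0.5 × 1.01 × 20.1² = 204 Pa.
CL = 2W/(ρv²S) = 2×4600.9/(1.01×20.1²×13.5) = 1.67.
CD = 0.0169 + 0.0215 × 1.67² = 0.07689.
L/D = CL/CD = 1.67 / 0.07689 = 21.7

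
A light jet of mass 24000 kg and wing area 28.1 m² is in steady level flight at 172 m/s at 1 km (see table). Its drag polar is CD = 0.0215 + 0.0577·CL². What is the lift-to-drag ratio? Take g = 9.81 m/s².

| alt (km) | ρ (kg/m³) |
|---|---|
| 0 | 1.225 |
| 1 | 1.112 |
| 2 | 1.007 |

L/D = 14

At 1 km, from the table: ρ = 1.112 kg/m³.
Level flight ⇒ L = W = m·g = 24000 × 9.81 = 2.3544×10^5 N.
q = ½ρv² = ½ × 1.112 × 172² = 16450 Pa.
CL = W/(q·S) = 2.3544×10^5 / (16450 × 28.1) = 0.5094.
CD = 0.0215 + 0.0577 × 0.5094² = 0.03647.
L/D = CL/CD = 0.5094 / 0.03647 = 14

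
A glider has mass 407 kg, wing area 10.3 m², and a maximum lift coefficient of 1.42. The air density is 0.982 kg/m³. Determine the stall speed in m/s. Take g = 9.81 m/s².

V_stall = 23.6 m/s

Weight W = mg = 407 × 9.81 = 3993 N.
V_stall = √(2W/(ρ·S·CL,max)) = √(2 × 3993 / (0.982 × 10.3 × 1.42))
V_stall = √556 = 23.6 m/s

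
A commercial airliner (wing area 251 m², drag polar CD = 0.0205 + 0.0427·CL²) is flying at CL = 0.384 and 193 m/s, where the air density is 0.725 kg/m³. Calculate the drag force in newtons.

D = 90800 N

CD = 0.0205 + 0.0427 × 0.384² = 0.0268
D = ½ρv²S·CD = ½ × 0.725 × 193² × 251 × 0.0268 = 90800 N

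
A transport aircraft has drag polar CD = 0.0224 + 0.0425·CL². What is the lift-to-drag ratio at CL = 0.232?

CD = 0.0224 + 0.0425 × 0.232² = 0.02469
L/D = CL/CD = 0.232 / 0.02469 = 9.4

L/D = 9.4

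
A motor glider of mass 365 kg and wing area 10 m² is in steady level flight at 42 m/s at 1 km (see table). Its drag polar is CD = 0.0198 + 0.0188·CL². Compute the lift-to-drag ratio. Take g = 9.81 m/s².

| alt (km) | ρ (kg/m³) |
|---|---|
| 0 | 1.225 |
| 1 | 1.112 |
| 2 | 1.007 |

L/D = 16.4

At 1 km, from the table: ρ = 1.112 kg/m³.
Weight W = mg = 365 × 9.81 = 3580.7 N; in level flight L = W.
q = ½ρv² = ½ × 1.112 × 42² = 980.8 Pa.
CL = W/(q·S) = 3580.7 / (980.8 × 10) = 0.3651.
CD = 0.0198 + 0.0188 × 0.3651² = 0.02231.
L/D = CL/CD = 0.3651 / 0.02231 = 16.4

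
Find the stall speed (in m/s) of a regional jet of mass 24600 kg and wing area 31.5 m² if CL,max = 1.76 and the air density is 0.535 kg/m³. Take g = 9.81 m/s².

V_stall = 128 m/s

Stall occurs when L = W at CL,max. W = mg = 24600 × 9.81 = 2.413×10^5 N.
V_stall = √(2W/(ρ·S·CL,max)) = √(2 × 2.413×10^5 / (0.535 × 31.5 × 1.76))
V_stall = √16270 = 128 m/s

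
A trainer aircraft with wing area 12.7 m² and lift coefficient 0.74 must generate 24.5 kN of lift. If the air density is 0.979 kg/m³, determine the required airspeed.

v = 73 m/s

L = ½ρv²S·CL ⇒ v = √(2L/(ρ·S·CL))
v = √(2 × 24500 / (0.979 × 12.7 × 0.74)) = √5326 = 73 m/s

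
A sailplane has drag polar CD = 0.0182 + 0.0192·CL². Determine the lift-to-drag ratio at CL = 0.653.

CD = 0.0182 + 0.0192 × 0.653² = 0.02639
L/D = CL/CD = 0.653 / 0.02639 = 24.7

L/D = 24.7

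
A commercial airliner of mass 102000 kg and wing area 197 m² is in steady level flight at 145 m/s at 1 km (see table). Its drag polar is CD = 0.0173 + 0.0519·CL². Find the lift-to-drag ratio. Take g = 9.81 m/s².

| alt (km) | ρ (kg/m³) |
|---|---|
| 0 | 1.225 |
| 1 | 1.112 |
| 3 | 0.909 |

At 1 km, from the table: ρ = 1.112 kg/m³.
In steady level flight, lift balances weight: W = mg = 102000 × 9.81 = 1.0006×10^6 N.
q = ½ρv² = ½ × 1.112 × 145² = 11690 Pa.
CL = 2W/(ρv²S) = 2×1.0006×10^6/(1.112×145²×197) = 0.4345.
CD = 0.0173 + 0.0519 × 0.4345² = 0.0271.
L/D = CL/CD = 0.4345 / 0.0271 = 16

L/D = 16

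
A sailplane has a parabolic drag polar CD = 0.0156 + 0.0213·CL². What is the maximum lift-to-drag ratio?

For CD = CD0 + K·CL², (L/D)max occurs at CL* = √(CD0/K) and equals 1/(2√(K·CD0)).
(L/D)max = 1/(2√(0.0213 × 0.0156)) = 1/(2 × 0.01823) = 27.4

(L/D)max = 27.4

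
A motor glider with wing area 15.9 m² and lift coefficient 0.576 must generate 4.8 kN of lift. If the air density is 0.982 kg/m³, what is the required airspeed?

v = 32.7 m/s

L = ½ρv²S·CL ⇒ v = √(2L/(ρ·S·CL))
v = √(2 × 4800 / (0.982 × 15.9 × 0.576)) = √1067 = 32.7 m/s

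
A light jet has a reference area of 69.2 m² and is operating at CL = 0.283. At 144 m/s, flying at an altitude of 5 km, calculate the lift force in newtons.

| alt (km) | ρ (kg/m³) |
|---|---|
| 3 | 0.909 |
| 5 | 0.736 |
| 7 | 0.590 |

L = 1.49×10^5 N

At 5 km, from the table: ρ = 0.736 kg/m³.
L = ½ρv²S·CL = ½ × 0.736 × 144² × 69.2 × 0.283 = 1.49×10^5 N ≈ 149 kN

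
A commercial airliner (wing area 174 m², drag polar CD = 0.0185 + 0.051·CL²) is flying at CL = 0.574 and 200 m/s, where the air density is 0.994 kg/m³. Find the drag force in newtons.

D = 1.22×10^5 N

CD = 0.0185 + 0.051 × 0.574² = 0.0353
D = ½ρv²S·CD = ½ × 0.994 × 200² × 174 × 0.0353 = 1.22×10^5 N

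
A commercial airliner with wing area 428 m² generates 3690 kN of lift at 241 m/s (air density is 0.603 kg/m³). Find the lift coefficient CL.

From L = ½ρv²S·CL, rearranging gives CL = 2L/(ρv²S).
CL = 2 × 3.69×10^6 / (0.603 × 241² × 428) = 0.492

CL = 0.492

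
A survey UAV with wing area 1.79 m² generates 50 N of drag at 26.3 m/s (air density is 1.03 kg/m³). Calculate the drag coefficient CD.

From D = ½ρv²S·CD, rearranging gives CD = 2D/(ρv²S).
CD = 2 × 50 / (1.03 × 26.3² × 1.79) = 0.0784

CD = 0.0784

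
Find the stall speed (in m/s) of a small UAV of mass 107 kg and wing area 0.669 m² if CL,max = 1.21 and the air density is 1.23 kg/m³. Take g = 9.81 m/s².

V_stall = 45.9 m/s

Stall occurs when L = W at CL,max. W = mg = 107 × 9.81 = 1050 N.
V_stall = √(2W/(ρ·S·CL,max)) = √(2 × 1050 / (1.23 × 0.669 × 1.21))
V_stall = √2108 = 45.9 m/s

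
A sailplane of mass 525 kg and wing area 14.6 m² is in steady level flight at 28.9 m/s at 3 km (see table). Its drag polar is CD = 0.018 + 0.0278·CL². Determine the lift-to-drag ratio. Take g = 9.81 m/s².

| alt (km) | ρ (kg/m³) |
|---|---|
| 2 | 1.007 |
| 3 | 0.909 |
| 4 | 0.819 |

At 3 km, from the table: ρ = 0.909 kg/m³.
Weight W = mg = 525 × 9.81 = 5150.2 N; in level flight L = W.
Dynamic pressure q = 0.5 × 0.909 × 28.9² = 379.6 Pa.
CL = 2W/(ρv²S) = 2×5150.2/(0.909×28.9²×14.6) = 0.9293.
CD = 0.018 + 0.0278 × 0.9293² = 0.04201.
L/D = CL/CD = 0.9293 / 0.04201 = 22.1

L/D = 22.1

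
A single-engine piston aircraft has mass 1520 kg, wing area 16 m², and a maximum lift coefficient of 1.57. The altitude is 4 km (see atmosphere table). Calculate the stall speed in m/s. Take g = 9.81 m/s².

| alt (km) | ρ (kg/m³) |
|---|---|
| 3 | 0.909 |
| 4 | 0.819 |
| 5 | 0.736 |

V_stall = 38.1 m/s

At 4 km, from the table: ρ = 0.819 kg/m³.
At stall, lift equals weight: L = W = m·g = 1520 × 9.81 = 14910 N.
From L = ½ρV²S·CL,max = W: V_stall = √(2W/(ρSCL,max)) = √(2·14910/(0.819·16·1.57))
V_stall = √1450 = 38.1 m/s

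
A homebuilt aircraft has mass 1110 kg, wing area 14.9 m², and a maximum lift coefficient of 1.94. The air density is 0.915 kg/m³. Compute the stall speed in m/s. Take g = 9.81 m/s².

At stall, lift equals weight: L = W = m·g = 1110 × 9.81 = 10890 N.
From L = ½ρV²S·CL,max = W: V_stall = √(2W/(ρSCL,max)) = √(2·10890/(0.915·14.9·1.94))
V_stall = √823.4 = 28.7 m/s

V_stall = 28.7 m/s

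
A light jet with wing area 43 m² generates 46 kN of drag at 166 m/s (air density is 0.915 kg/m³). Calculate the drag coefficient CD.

From D = ½ρv²S·CD, rearranging gives CD = 2D/(ρv²S).
CD = 2 × 46000 / (0.915 × 166² × 43) = 0.0849

CD = 0.0849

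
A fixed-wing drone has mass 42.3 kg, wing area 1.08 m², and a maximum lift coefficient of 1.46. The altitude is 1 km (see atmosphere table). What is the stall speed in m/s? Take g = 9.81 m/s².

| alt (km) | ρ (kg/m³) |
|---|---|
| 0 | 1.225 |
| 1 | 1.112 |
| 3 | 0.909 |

V_stall = 21.8 m/s

At 1 km, from the table: ρ = 1.112 kg/m³.
At stall, lift equals weight: L = W = m·g = 42.3 × 9.81 = 415 N.
From L = ½ρV²S·CL,max = W: V_stall = √(2W/(ρSCL,max)) = √(2·415/(1.112·1.08·1.46))
V_stall = √473.3 = 21.8 m/s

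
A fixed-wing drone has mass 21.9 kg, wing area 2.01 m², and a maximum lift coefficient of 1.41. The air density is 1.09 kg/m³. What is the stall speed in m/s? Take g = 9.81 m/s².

Stall occurs when L = W at CL,max. W = mg = 21.9 × 9.81 = 214.8 N.
From L = ½ρV²S·CL,max = W: V_stall = √(2W/(ρSCL,max)) = √(2·214.8/(1.09·2.01·1.41))
V_stall = √139.1 = 11.8 m/s

V_stall = 11.8 m/s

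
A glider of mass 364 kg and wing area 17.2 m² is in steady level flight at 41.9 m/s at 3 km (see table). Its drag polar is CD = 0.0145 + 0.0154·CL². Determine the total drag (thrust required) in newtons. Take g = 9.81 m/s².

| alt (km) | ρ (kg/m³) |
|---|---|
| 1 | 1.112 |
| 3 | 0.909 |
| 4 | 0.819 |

At 3 km, from the table: ρ = 0.909 kg/m³.
Weight W = mg = 364 × 9.81 = 3570.8 N; in level flight L = W.
q = ½ρv² = ½ × 0.909 × 41.9² = 797.9 Pa.
Required CL = L/(qS) = 3570.8/(797.9·17.2) = 0.2602.
CD = 0.0145 + 0.0154 × 0.2602² = 0.01554.
D = q·S·CD = 797.9 × 17.2 × 0.01554 = 213.3 N

D = 213 N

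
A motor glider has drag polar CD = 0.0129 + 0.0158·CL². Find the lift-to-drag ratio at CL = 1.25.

L/D = 33.3

CD = 0.0129 + 0.0158 × 1.25² = 0.03759
L/D = CL/CD = 1.25 / 0.03759 = 33.3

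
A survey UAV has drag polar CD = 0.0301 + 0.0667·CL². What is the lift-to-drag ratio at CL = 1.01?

CD = 0.0301 + 0.0667 × 1.01² = 0.09814
L/D = CL/CD = 1.01 / 0.09814 = 10.3

L/D = 10.3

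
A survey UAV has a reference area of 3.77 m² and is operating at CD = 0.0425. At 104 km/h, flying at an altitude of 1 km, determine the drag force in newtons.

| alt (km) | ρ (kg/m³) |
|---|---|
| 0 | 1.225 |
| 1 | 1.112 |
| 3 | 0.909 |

D = 74.3 N

At 1 km, from the table: ρ = 1.112 kg/m³.
Convert speed: v = 104 km/h ÷ 3.6 = 28.89 m/s.
D = ½ρv²S·CD = ½ × 1.112 × 28.89² × 3.77 × 0.0425 = 74.3 N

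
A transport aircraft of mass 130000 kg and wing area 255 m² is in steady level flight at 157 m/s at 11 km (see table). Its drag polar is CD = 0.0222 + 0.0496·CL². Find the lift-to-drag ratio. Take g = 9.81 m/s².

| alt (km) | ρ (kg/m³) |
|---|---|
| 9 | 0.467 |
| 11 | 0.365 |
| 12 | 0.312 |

L/D = 13.3

At 11 km, from the table: ρ = 0.365 kg/m³.
Level flight ⇒ L = W = m·g = 130000 × 9.81 = 1.2753×10^6 N.
Dynamic pressure q = 0.5 × 0.365 × 157² = 4498 Pa.
CL = 2W/(ρv²S) = 2×1.2753×10^6/(0.365×157²×255) = 1.112.
CD = 0.0222 + 0.0496 × 1.112² = 0.08351.
L/D = CL/CD = 1.112 / 0.08351 = 13.3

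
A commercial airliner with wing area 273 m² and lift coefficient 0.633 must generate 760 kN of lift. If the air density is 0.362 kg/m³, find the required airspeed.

v = 156 m/s

L = ½ρv²S·CL ⇒ v = √(2L/(ρ·S·CL))
v = √(2 × 7.6×10^5 / (0.362 × 273 × 0.633)) = √24300 = 156 m/s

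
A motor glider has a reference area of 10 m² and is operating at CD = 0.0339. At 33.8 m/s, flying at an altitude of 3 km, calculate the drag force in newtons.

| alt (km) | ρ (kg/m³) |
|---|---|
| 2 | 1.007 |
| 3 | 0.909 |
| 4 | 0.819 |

D = 176 N

At 3 km, from the table: ρ = 0.909 kg/m³.
Dynamic pressure q = ½ρv² = ½ × 0.909 × 33.8² = 519.2 Pa.
D = q·S·CD = 519.2 × 10 × 0.0339 = 176 N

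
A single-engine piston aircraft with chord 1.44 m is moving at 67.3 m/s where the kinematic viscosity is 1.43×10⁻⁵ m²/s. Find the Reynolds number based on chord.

Re = v·c/ν = 67.3 × 1.44 / (1.43×10⁻⁵) = 6.78×10^6

Re = 6.78×10^6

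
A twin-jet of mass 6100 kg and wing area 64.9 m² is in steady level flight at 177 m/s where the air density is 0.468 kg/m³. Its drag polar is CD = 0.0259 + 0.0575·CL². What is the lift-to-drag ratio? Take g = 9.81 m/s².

Weight W = mg = 6100 × 9.81 = 59841 N; in level flight L = W.
Dynamic pressure q = 0.5 × 0.468 × 177² = 7331 Pa.
Required CL = L/(qS) = 59841/(7331·64.9) = 0.1258.
CD = 0.0259 + 0.0575 × 0.1258² = 0.02681.
L/D = CL/CD = 0.1258 / 0.02681 = 4.69

L/D = 4.69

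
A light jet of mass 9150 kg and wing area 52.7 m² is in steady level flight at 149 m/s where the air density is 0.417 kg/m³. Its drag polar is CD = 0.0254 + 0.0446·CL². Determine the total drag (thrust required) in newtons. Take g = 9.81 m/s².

Level flight ⇒ L = W = m·g = 9150 × 9.81 = 89762 N.
Dynamic pressure q = 0.5 × 0.417 × 149² = 4629 Pa.
Required CL = L/(qS) = 89762/(4629·52.7) = 0.368.
CD = 0.0254 + 0.0446 × 0.368² = 0.03144.
D = q·S·CD = 4629 × 52.7 × 0.03144 = 7669 N

D = 7670 N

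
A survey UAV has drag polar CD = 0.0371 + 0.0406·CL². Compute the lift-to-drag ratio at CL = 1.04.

L/D = 12.8

CD = 0.0371 + 0.0406 × 1.04² = 0.08101
L/D = CL/CD = 1.04 / 0.08101 = 12.8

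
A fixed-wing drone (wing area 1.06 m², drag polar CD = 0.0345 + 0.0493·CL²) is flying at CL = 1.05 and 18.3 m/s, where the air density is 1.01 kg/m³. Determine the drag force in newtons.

D = 15.9 N

CD = 0.0345 + 0.0493 × 1.05² = 0.08885
D = ½ρv²S·CD = ½ × 1.01 × 18.3² × 1.06 × 0.08885 = 15.9 N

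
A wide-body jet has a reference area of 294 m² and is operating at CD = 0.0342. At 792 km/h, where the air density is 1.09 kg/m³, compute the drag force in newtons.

Convert speed: v = 792 km/h ÷ 3.6 = 220 m/s.
D = ½ρv²S·CD = ½ × 1.09 × 220² × 294 × 0.0342 = 2.65×10^5 N ≈ 265 kN

D = 2.65×10^5 N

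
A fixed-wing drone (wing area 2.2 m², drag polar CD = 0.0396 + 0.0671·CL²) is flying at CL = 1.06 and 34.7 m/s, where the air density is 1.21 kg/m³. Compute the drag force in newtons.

D = 184 N

CD = 0.0396 + 0.0671 × 1.06² = 0.115
D = ½ρv²S·CD = ½ × 1.21 × 34.7² × 2.2 × 0.115 = 184 N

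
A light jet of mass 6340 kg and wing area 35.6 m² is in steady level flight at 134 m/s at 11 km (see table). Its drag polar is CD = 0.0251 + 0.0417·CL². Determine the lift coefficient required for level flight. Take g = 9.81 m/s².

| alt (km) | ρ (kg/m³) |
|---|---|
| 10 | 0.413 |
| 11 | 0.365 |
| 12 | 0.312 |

At 11 km, from the table: ρ = 0.365 kg/m³.
In steady level flight, lift balances weight: W = mg = 6340 × 9.81 = 62195 N.
q = ½ρv² = ½ × 0.365 × 134² = 3277 Pa.
CL = 2W/(ρv²S) = 2×62195/(0.365×134²×35.6) = 0.5331.

CL = 0.533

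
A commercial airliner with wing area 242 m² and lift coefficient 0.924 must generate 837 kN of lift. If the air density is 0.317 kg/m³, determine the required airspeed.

v = 154 m/s

L = ½ρv²S·CL ⇒ v = √(2L/(ρ·S·CL))
v = √(2 × 8.37×10^5 / (0.317 × 242 × 0.924)) = √23620 = 154 m/s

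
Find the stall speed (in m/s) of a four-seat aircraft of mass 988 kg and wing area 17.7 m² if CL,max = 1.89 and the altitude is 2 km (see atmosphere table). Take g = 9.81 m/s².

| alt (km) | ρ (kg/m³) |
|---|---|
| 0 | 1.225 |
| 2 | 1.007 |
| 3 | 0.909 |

V_stall = 24 m/s

At 2 km, from the table: ρ = 1.007 kg/m³.
Stall occurs when L = W at CL,max. W = mg = 988 × 9.81 = 9692 N.
V_stall = √(2W/(ρ·S·CL,max)) = √(2 × 9692 / (1.007 × 17.7 × 1.89))
V_stall = √575.4 = 24 m/s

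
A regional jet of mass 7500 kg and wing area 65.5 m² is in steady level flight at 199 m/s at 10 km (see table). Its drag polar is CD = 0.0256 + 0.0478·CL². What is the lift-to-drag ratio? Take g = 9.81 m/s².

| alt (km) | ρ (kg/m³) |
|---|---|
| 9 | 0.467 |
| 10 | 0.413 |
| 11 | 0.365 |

L/D = 5.18

At 10 km, from the table: ρ = 0.413 kg/m³.
Level flight ⇒ L = W = m·g = 7500 × 9.81 = 73575 N.
Dynamic pressure q = 0.5 × 0.413 × 199² = 8178 Pa.
CL = 2W/(ρv²S) = 2×73575/(0.413×199²×65.5) = 0.1374.
CD = 0.0256 + 0.0478 × 0.1374² = 0.0265.
L/D = CL/CD = 0.1374 / 0.0265 = 5.18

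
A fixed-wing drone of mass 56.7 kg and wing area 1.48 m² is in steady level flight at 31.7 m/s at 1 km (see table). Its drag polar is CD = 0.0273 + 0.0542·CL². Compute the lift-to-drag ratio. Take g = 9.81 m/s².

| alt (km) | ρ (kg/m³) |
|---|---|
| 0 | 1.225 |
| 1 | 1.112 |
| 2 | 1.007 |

L/D = 13

At 1 km, from the table: ρ = 1.112 kg/m³.
Level flight ⇒ L = W = m·g = 56.7 × 9.81 = 556.23 N.
q = ½ρv² = ½ × 1.112 × 31.7² = 558.7 Pa.
CL = W/(q·S) = 556.23 / (558.7 × 1.48) = 0.6727.
CD = 0.0273 + 0.0542 × 0.6727² = 0.05182.
L/D = CL/CD = 0.6727 / 0.05182 = 13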